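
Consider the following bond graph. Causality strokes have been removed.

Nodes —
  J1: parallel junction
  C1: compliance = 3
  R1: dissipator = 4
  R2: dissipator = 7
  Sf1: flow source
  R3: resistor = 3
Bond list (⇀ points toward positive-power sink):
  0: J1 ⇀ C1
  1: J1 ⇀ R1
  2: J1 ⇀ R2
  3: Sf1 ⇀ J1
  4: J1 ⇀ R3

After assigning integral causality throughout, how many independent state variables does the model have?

bond 3 stroke at Sf1  (Sf1 (Sf) sets flow on bond)
bond 0 stroke at J1  (C1 outputs effort q/C1)
bond 1 stroke at R1  (J1: bond 0 brought effort, rest push out)
bond 2 stroke at R2  (common-e at J1 fixed by 0)
bond 4 stroke at R3  (J1: bond 0 brought effort, rest push out)

1  (C1 all integral)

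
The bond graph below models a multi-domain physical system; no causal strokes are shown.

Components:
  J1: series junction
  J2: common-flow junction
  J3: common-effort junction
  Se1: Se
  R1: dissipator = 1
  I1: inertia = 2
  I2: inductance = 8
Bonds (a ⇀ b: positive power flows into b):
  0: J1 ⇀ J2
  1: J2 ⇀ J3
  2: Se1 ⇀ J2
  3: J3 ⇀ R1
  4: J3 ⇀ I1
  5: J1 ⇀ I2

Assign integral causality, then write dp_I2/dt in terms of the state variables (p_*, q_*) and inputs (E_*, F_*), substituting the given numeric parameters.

dp_I2/dt = E_Se1 + p_I1/2 - p_I2/8

b2 stroke→J2  (Se1 (Se) sets effort on bond)
b4 stroke→I1  (I1 outputs flow p/I1)
b5 stroke→I2  (I2: I, integral causality)
b0 stroke→J1  (1-jn J1 has f-setter on 5)
b1 stroke→J2  (J2 flow already set via bond 0)
b3 stroke→J3  (J3: last free bond brings effort in)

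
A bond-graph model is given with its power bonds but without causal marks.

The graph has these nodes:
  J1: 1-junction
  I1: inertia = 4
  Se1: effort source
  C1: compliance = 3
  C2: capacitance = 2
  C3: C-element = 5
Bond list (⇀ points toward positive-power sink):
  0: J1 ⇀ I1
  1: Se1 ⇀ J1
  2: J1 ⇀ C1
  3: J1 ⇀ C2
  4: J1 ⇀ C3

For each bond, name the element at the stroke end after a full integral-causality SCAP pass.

bond 0 stroke→I1
bond 1 stroke→J1
bond 2 stroke→J1
bond 3 stroke→J1
bond 4 stroke→J1

bond 1 stroke→J1  (source Se1 imposes e)
bond 0 stroke→I1  (I1 integral (f out))
bond 2 stroke→J1  (1-jn J1 has f-setter on 0)
bond 3 stroke→J1  (J1 flow already set via bond 0)
bond 4 stroke→J1  (J1 flow already set via bond 0)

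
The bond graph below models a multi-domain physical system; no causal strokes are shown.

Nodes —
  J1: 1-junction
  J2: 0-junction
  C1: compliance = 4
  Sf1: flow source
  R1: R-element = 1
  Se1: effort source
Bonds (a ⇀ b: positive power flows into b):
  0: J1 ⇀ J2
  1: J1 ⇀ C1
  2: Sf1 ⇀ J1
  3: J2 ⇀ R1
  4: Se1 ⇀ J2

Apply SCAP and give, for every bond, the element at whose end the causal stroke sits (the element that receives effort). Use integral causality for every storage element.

bond 2 stroke at Sf1  (Sf1 (Sf) sets flow on bond)
bond 4 stroke at J2  (Se1 fixes effort; stroke away)
bond 0 stroke at J1  (common-f at J1 fixed by 2)
bond 1 stroke at J1  (common-f at J1 fixed by 2)
bond 3 stroke at R1  (common-e at J2 fixed by 4)

#0 |J1
#1 |J1
#2 |Sf1
#3 |R1
#4 |J2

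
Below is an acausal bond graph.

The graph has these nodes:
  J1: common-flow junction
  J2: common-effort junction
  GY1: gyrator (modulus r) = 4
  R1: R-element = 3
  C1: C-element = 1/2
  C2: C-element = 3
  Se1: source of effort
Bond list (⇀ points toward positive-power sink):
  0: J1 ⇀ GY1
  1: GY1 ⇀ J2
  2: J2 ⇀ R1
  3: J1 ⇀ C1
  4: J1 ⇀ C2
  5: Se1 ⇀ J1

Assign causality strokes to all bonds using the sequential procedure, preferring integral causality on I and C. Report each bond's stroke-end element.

bond 0 stroke at GY1
bond 1 stroke at GY1
bond 2 stroke at J2
bond 3 stroke at J1
bond 4 stroke at J1
bond 5 stroke at J1

bond 5 stroke→J1  (source Se1 imposes e)
bond 3 stroke→J1  (prefer integral on C1)
bond 4 stroke→J1  (C2 integral (e out))
bond 0 stroke→GY1  (J1 needs exactly one f-in)
bond 1 stroke→GY1  (GY1: gyrator matches bond 0)
bond 2 stroke→J2  (J2 needs exactly one e-in)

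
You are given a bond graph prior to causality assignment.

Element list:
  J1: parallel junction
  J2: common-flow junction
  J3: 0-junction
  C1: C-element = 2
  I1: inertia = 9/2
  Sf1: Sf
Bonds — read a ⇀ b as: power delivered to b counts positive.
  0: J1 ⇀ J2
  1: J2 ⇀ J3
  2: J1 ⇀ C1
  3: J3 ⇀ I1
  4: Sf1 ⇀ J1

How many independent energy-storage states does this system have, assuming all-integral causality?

#4 →Sf1  (Sf1 (Sf) sets flow on bond)
#2 →J1  (C1: C, integral causality)
#0 →J2  (0-jn J1 has e-setter on 2)
#1 →J3  (J2: last free bond brings flow in)
#3 →I1  (common-e at J3 fixed by 1)

2  (C1, I1 all integral)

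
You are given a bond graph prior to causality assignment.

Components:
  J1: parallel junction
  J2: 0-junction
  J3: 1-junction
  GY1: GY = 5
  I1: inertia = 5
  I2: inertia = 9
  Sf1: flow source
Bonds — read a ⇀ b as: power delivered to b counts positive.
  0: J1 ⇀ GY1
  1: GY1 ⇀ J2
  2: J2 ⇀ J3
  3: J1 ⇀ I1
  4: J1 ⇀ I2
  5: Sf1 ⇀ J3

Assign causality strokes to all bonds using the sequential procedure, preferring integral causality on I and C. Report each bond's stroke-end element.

#0 stroke at J1
#1 stroke at J2
#2 stroke at J3
#3 stroke at I1
#4 stroke at I2
#5 stroke at Sf1

b5 stroke→Sf1  (Sf1 (Sf) sets flow on bond)
b2 stroke→J3  (common-f at J3 fixed by 5)
b1 stroke→J2  (closing 0-jn rule on J2)
b0 stroke→J1  (through GY1, causality inverts; strokes same side of GY1)
b3 stroke→I1  (J1: bond 0 brought effort, rest push out)
b4 stroke→I2  (J1 effort already set via bond 0)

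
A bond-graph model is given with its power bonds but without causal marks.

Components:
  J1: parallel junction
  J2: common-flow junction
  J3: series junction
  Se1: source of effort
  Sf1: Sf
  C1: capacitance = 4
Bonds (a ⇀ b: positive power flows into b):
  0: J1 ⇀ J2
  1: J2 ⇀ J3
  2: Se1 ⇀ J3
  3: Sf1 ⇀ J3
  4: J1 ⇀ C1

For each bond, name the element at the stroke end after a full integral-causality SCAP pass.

#0 |J2
#1 |J3
#2 |J3
#3 |Sf1
#4 |J1

β2 stroke at J3  (Se1: effort source, stroke at far end)
β3 stroke at Sf1  (Sf1: flow source, stroke at near end)
β1 stroke at J3  (J3 flow already set via bond 3)
β0 stroke at J2  (common-f at J2 fixed by 1)
β4 stroke at J1  (only one effort-in slot at J1)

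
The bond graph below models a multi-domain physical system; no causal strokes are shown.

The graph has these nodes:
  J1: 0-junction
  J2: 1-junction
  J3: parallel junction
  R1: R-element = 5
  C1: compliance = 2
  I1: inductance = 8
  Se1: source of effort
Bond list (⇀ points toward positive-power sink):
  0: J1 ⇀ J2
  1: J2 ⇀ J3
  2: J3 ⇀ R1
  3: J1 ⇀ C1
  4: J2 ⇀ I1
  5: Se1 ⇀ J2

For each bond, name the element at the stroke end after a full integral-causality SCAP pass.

#5 stroke at J2  (Se1 fixes effort; stroke away)
#3 stroke at J1  (C1 integral (e out))
#0 stroke at J2  (common-e at J1 fixed by 3)
#4 stroke at I1  (I1 outputs flow p/I1)
#1 stroke at J2  (common-f at J2 fixed by 4)
#2 stroke at J3  (J3 needs exactly one e-in)

b0 |J2
b1 |J2
b2 |J3
b3 |J1
b4 |I1
b5 |J2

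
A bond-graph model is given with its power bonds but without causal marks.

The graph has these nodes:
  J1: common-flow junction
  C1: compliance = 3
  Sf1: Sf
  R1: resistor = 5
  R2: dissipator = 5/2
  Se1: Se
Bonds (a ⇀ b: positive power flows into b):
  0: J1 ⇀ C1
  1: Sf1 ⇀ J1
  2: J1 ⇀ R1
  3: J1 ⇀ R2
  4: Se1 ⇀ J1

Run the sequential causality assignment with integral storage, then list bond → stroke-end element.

bond 1 stroke→Sf1  (Sf1 (Sf) sets flow on bond)
bond 4 stroke→J1  (Se1 fixes effort; stroke away)
bond 0 stroke→J1  (1-jn J1 has f-setter on 1)
bond 2 stroke→J1  (J1: bond 1 brought flow, rest push out)
bond 3 stroke→J1  (J1: bond 1 brought flow, rest push out)

β0 →J1
β1 →Sf1
β2 →J1
β3 →J1
β4 →J1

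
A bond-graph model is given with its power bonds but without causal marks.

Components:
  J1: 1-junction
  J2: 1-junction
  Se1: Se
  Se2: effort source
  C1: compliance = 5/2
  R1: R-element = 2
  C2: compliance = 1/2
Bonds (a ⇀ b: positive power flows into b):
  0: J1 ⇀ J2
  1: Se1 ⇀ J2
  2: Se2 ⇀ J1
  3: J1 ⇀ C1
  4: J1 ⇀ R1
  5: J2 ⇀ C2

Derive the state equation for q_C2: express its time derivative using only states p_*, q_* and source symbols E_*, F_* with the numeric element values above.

#1 stroke at J2  (source Se1 imposes e)
#2 stroke at J1  (Se2 (Se) sets effort on bond)
#3 stroke at J1  (C1: C, integral causality)
#5 stroke at J2  (C2: C, integral causality)
#0 stroke at J1  (only one flow-in slot at J2)
#4 stroke at R1  (J1: last free bond brings flow in)

dq_C2/dt = E_Se1/2 + E_Se2/2 - q_C1/5 - q_C2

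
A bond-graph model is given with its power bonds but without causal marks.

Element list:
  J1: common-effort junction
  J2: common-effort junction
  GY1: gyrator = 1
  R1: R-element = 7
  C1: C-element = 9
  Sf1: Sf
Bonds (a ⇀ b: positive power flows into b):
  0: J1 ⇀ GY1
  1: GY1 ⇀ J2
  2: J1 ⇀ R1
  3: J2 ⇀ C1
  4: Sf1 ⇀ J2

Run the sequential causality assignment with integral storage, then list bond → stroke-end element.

#4 stroke at Sf1  (source Sf1 imposes f)
#3 stroke at J2  (C1 outputs effort q/C1)
#1 stroke at GY1  (common-e at J2 fixed by 3)
#0 stroke at GY1  (GY GY1: same side as bond 1)
#2 stroke at J1  (only one effort-in slot at J1)

b0 |GY1
b1 |GY1
b2 |J1
b3 |J2
b4 |Sf1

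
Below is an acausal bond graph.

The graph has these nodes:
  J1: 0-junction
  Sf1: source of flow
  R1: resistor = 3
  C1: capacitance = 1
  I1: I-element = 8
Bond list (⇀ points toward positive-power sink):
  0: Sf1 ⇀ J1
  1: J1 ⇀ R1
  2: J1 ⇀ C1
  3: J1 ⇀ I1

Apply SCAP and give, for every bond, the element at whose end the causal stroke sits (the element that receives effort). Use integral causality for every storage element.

#0 stroke at Sf1
#1 stroke at R1
#2 stroke at J1
#3 stroke at I1

#0 |Sf1  (Sf1 (Sf) sets flow on bond)
#2 |J1  (C1 outputs effort q/C1)
#1 |R1  (0-jn J1 has e-setter on 2)
#3 |I1  (common-e at J1 fixed by 2)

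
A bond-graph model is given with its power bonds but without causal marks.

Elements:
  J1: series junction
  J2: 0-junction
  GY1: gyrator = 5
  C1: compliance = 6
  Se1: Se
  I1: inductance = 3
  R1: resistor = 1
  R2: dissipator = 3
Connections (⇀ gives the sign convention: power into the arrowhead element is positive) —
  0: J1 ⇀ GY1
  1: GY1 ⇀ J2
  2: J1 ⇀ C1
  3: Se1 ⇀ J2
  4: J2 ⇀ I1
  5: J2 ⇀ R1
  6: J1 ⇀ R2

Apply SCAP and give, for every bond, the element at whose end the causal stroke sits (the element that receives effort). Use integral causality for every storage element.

#0 stroke at GY1
#1 stroke at GY1
#2 stroke at J1
#3 stroke at J2
#4 stroke at I1
#5 stroke at R1
#6 stroke at J1

bond 3 stroke at J2  (Se1: effort source, stroke at far end)
bond 1 stroke at GY1  (J2: bond 3 brought effort, rest push out)
bond 4 stroke at I1  (J2: bond 3 brought effort, rest push out)
bond 5 stroke at R1  (J2: bond 3 brought effort, rest push out)
bond 0 stroke at GY1  (GY1: gyrator matches bond 1)
bond 2 stroke at J1  (1-jn J1 has f-setter on 0)
bond 6 stroke at J1  (common-f at J1 fixed by 0)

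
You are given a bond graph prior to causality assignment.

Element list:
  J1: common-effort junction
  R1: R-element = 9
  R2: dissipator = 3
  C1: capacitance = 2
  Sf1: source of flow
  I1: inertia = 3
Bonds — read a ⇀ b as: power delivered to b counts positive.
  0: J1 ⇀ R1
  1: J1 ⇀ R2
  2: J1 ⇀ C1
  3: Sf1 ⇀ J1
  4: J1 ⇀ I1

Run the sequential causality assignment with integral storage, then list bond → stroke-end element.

bond 3 stroke→Sf1  (Sf1 (Sf) sets flow on bond)
bond 2 stroke→J1  (prefer integral on C1)
bond 0 stroke→R1  (J1 effort already set via bond 2)
bond 1 stroke→R2  (J1: bond 2 brought effort, rest push out)
bond 4 stroke→I1  (J1 effort already set via bond 2)

β0 stroke at R1
β1 stroke at R2
β2 stroke at J1
β3 stroke at Sf1
β4 stroke at I1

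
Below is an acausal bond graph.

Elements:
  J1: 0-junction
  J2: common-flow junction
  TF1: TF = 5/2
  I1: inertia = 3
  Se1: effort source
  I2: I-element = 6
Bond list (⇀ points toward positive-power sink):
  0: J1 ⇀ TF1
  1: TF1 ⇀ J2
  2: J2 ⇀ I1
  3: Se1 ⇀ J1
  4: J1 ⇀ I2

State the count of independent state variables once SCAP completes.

2  (I1, I2 all integral)

bond 3 →J1  (Se1 fixes effort; stroke away)
bond 0 →TF1  (0-jn J1 has e-setter on 3)
bond 4 →I2  (J1 effort already set via bond 3)
bond 1 →J2  (TF TF1: opposite of bond 0)
bond 2 →I1  (J2 needs exactly one f-in)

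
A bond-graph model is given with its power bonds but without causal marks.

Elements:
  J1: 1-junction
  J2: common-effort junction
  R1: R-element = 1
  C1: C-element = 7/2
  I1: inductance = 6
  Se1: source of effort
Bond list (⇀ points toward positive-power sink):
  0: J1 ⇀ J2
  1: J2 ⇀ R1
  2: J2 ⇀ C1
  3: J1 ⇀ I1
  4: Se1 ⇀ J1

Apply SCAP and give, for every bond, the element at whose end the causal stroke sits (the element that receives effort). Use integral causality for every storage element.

b0 →J1
b1 →R1
b2 →J2
b3 →I1
b4 →J1

bond 4 stroke at J1  (source Se1 imposes e)
bond 2 stroke at J2  (C1 integral (e out))
bond 0 stroke at J1  (0-jn J2 has e-setter on 2)
bond 1 stroke at R1  (J2 effort already set via bond 2)
bond 3 stroke at I1  (J1: last free bond brings flow in)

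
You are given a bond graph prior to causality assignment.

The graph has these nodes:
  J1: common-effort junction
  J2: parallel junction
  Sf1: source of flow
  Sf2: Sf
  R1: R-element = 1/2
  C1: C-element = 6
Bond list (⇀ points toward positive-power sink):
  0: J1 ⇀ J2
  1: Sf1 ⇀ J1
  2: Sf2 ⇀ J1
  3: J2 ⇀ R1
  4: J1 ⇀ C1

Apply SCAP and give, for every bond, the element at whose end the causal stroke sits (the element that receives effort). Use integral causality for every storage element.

β0 →J2
β1 →Sf1
β2 →Sf2
β3 →R1
β4 →J1

#1 →Sf1  (Sf1 fixes flow; stroke at Sf1)
#2 →Sf2  (Sf2 (Sf) sets flow on bond)
#4 →J1  (prefer integral on C1)
#0 →J2  (J1 effort already set via bond 4)
#3 →R1  (J2 effort already set via bond 0)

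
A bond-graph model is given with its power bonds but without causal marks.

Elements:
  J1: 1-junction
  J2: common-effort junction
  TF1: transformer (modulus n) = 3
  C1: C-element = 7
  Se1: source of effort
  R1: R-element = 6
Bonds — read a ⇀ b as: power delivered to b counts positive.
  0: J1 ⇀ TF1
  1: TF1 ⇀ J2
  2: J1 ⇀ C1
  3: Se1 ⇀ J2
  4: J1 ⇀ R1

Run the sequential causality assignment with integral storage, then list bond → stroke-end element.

bond 3 |J2  (source Se1 imposes e)
bond 1 |TF1  (0-jn J2 has e-setter on 3)
bond 0 |J1  (TF TF1: opposite of bond 1)
bond 2 |J1  (prefer integral on C1)
bond 4 |R1  (J1 needs exactly one f-in)

#0 |J1
#1 |TF1
#2 |J1
#3 |J2
#4 |R1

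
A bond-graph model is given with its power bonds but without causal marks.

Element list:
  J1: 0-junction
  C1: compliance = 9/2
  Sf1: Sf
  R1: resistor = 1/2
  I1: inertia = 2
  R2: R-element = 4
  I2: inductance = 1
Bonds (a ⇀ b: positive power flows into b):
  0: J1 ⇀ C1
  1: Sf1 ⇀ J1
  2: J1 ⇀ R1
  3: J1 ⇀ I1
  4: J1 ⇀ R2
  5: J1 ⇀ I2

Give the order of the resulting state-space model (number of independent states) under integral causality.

bond 1 stroke at Sf1  (source Sf1 imposes f)
bond 0 stroke at J1  (prefer integral on C1)
bond 2 stroke at R1  (J1: bond 0 brought effort, rest push out)
bond 3 stroke at I1  (0-jn J1 has e-setter on 0)
bond 4 stroke at R2  (J1 effort already set via bond 0)
bond 5 stroke at I2  (common-e at J1 fixed by 0)

3  (C1, I1, I2 all integral)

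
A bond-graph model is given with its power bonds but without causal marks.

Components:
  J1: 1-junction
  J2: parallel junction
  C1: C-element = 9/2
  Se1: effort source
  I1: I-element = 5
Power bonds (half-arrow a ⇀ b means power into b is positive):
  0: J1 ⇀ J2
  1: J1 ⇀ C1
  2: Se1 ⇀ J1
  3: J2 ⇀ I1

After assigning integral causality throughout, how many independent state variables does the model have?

β2 stroke at J1  (source Se1 imposes e)
β1 stroke at J1  (C1 outputs effort q/C1)
β0 stroke at J2  (only one flow-in slot at J1)
β3 stroke at I1  (common-e at J2 fixed by 0)

2  (C1, I1 all integral)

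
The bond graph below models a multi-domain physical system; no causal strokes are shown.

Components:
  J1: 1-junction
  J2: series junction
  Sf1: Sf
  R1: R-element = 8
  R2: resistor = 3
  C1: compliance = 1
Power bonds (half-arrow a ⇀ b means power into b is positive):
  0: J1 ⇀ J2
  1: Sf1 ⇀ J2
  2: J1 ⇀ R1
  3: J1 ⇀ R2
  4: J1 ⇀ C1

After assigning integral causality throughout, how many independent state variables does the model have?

bond 1 stroke at Sf1  (Sf1: flow source, stroke at near end)
bond 0 stroke at J2  (common-f at J2 fixed by 1)
bond 2 stroke at J1  (J1: bond 0 brought flow, rest push out)
bond 3 stroke at J1  (1-jn J1 has f-setter on 0)
bond 4 stroke at J1  (J1 flow already set via bond 0)

1  (C1 all integral)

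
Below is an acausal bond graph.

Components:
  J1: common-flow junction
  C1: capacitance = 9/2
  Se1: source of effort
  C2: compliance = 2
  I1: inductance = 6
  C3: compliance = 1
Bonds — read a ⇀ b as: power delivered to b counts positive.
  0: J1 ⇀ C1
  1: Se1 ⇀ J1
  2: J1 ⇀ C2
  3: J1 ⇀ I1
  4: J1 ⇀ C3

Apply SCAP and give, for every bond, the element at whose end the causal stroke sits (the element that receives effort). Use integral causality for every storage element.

b0 stroke at J1
b1 stroke at J1
b2 stroke at J1
b3 stroke at I1
b4 stroke at J1

β1 stroke→J1  (Se1 fixes effort; stroke away)
β0 stroke→J1  (prefer integral on C1)
β2 stroke→J1  (C2: C, integral causality)
β3 stroke→I1  (I1 outputs flow p/I1)
β4 stroke→J1  (common-f at J1 fixed by 3)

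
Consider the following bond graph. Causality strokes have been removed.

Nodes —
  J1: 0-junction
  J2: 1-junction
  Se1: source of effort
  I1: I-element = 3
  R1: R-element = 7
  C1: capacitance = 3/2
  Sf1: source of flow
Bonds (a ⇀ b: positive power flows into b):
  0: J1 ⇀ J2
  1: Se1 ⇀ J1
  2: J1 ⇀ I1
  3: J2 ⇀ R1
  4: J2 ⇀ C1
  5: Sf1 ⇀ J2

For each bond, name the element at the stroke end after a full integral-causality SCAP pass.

β0 stroke at J2
β1 stroke at J1
β2 stroke at I1
β3 stroke at J2
β4 stroke at J2
β5 stroke at Sf1

b1 |J1  (Se1 (Se) sets effort on bond)
b5 |Sf1  (Sf1 (Sf) sets flow on bond)
b0 |J2  (J1 effort already set via bond 1)
b2 |I1  (common-e at J1 fixed by 1)
b3 |J2  (common-f at J2 fixed by 5)
b4 |J2  (J2: bond 5 brought flow, rest push out)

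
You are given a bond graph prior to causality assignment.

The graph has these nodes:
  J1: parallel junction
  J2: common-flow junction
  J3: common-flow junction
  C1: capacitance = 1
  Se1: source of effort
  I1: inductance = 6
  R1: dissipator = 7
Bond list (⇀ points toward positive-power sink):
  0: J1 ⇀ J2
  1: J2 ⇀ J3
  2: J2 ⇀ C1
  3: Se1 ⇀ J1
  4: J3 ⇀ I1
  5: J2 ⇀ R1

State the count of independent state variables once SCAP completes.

2  (C1, I1 all integral)

bond 3 stroke→J1  (Se1: effort source, stroke at far end)
bond 0 stroke→J2  (common-e at J1 fixed by 3)
bond 2 stroke→J2  (prefer integral on C1)
bond 4 stroke→I1  (prefer integral on I1)
bond 1 stroke→J3  (J3: bond 4 brought flow, rest push out)
bond 5 stroke→J2  (common-f at J2 fixed by 1)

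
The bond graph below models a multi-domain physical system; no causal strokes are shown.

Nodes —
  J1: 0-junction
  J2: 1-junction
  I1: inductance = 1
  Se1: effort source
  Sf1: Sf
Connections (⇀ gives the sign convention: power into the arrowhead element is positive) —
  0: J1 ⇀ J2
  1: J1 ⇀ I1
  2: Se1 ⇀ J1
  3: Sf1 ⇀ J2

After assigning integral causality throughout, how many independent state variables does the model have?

bond 2 →J1  (Se1: effort source, stroke at far end)
bond 3 →Sf1  (Sf1: flow source, stroke at near end)
bond 0 →J2  (common-e at J1 fixed by 2)
bond 1 →I1  (J1: bond 2 brought effort, rest push out)

1  (I1 all integral)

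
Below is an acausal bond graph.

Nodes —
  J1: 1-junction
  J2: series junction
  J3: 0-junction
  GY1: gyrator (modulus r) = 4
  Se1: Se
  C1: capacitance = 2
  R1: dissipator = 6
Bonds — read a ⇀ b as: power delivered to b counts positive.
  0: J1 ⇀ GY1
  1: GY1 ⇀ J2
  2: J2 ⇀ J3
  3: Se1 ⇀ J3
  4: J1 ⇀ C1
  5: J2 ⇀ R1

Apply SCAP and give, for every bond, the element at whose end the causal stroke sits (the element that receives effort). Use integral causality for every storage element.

bond 3 |J3  (Se1 fixes effort; stroke away)
bond 2 |J2  (J3 effort already set via bond 3)
bond 4 |J1  (C1 integral (e out))
bond 0 |GY1  (J1: last free bond brings flow in)
bond 1 |GY1  (GY GY1: same side as bond 0)
bond 5 |J2  (J2: bond 1 brought flow, rest push out)

b0 stroke at GY1
b1 stroke at GY1
b2 stroke at J2
b3 stroke at J3
b4 stroke at J1
b5 stroke at J2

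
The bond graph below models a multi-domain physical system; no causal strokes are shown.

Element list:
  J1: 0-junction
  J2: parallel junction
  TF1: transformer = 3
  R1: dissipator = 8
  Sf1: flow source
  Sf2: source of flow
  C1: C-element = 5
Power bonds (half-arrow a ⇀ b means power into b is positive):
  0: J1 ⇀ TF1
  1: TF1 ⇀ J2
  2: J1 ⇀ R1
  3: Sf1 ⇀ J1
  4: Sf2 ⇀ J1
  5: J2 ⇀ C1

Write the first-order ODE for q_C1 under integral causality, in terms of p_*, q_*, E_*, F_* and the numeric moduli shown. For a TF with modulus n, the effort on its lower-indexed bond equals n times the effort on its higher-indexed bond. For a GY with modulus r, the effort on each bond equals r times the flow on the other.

β3 |Sf1  (Sf1 (Sf) sets flow on bond)
β4 |Sf2  (Sf2 fixes flow; stroke at Sf2)
β5 |J2  (C1 integral (e out))
β1 |TF1  (J2 effort already set via bond 5)
β0 |J1  (TF1: transformer flips bond 1)
β2 |R1  (J1 effort already set via bond 0)

dq_C1/dt = 3*F_Sf1 + 3*F_Sf2 - 9*q_C1/40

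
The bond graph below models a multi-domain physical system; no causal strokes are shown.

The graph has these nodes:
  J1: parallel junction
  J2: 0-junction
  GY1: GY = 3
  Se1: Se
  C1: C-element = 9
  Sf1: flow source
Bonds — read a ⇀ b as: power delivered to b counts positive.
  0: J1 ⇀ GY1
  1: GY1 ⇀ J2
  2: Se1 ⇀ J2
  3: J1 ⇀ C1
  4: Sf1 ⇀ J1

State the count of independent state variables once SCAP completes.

1  (C1 all integral)

b2 stroke→J2  (Se1: effort source, stroke at far end)
b4 stroke→Sf1  (Sf1 (Sf) sets flow on bond)
b1 stroke→GY1  (common-e at J2 fixed by 2)
b0 stroke→GY1  (GY1: gyrator matches bond 1)
b3 stroke→J1  (J1: last free bond brings effort in)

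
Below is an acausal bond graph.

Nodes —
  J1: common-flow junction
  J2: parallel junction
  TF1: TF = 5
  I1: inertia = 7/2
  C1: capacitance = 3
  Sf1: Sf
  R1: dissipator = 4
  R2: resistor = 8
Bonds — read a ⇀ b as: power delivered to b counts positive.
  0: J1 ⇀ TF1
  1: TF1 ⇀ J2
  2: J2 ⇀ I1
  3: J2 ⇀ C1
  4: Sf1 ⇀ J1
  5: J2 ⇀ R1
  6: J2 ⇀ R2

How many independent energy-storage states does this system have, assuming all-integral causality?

β4 stroke→Sf1  (source Sf1 imposes f)
β0 stroke→J1  (common-f at J1 fixed by 4)
β1 stroke→TF1  (TF1 one-in-one-out from 0)
β2 stroke→I1  (prefer integral on I1)
β3 stroke→J2  (prefer integral on C1)
β5 stroke→R1  (J2 effort already set via bond 3)
β6 stroke→R2  (J2: bond 3 brought effort, rest push out)

2  (C1, I1 all integral)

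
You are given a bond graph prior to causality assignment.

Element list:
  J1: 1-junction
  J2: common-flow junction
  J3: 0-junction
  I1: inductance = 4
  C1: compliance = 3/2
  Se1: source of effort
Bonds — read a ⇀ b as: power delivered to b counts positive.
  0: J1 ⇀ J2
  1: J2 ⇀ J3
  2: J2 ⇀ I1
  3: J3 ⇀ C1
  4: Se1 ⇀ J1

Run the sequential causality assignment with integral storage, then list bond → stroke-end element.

#4 stroke→J1  (Se1 fixes effort; stroke away)
#0 stroke→J2  (J1 needs exactly one f-in)
#2 stroke→I1  (I1: I, integral causality)
#1 stroke→J2  (J2 flow already set via bond 2)
#3 stroke→J3  (J3: last free bond brings effort in)

bond 0 |J2
bond 1 |J2
bond 2 |I1
bond 3 |J3
bond 4 |J1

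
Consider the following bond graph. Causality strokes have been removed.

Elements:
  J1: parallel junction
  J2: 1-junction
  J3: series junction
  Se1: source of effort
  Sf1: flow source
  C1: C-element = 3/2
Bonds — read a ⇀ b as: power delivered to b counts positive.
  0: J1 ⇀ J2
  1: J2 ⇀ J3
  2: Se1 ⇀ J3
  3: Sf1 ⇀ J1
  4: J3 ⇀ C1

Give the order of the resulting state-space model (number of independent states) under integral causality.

#2 →J3  (source Se1 imposes e)
#3 →Sf1  (Sf1 fixes flow; stroke at Sf1)
#0 →J1  (J1: last free bond brings effort in)
#1 →J2  (J2 flow already set via bond 0)
#4 →J3  (1-jn J3 has f-setter on 1)

1  (C1 all integral)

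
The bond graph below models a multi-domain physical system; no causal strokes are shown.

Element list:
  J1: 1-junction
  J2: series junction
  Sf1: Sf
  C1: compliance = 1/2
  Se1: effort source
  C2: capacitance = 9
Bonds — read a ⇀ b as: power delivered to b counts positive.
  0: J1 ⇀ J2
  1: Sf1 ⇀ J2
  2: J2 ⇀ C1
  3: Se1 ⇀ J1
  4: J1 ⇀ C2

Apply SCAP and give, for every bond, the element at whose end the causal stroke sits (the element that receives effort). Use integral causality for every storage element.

b0 stroke→J2
b1 stroke→Sf1
b2 stroke→J2
b3 stroke→J1
b4 stroke→J1

β1 →Sf1  (Sf1: flow source, stroke at near end)
β3 →J1  (source Se1 imposes e)
β0 →J2  (J2: bond 1 brought flow, rest push out)
β2 →J2  (1-jn J2 has f-setter on 1)
β4 →J1  (common-f at J1 fixed by 0)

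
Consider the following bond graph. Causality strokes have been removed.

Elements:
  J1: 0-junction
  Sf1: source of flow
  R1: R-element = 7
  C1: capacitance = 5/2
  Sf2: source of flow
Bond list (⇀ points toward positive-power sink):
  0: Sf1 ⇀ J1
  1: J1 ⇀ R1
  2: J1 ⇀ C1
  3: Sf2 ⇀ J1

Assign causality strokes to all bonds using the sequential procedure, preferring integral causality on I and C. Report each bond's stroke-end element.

#0 stroke→Sf1  (Sf1 (Sf) sets flow on bond)
#3 stroke→Sf2  (Sf2 fixes flow; stroke at Sf2)
#2 stroke→J1  (prefer integral on C1)
#1 stroke→R1  (common-e at J1 fixed by 2)

β0 |Sf1
β1 |R1
β2 |J1
β3 |Sf2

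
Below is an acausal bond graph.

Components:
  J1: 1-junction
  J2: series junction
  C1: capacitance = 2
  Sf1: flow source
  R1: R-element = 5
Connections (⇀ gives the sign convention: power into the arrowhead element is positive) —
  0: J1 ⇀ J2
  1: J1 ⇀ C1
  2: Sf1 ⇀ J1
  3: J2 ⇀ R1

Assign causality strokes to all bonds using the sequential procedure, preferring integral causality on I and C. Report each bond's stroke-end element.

β0 stroke→J1
β1 stroke→J1
β2 stroke→Sf1
β3 stroke→J2

#2 stroke→Sf1  (Sf1: flow source, stroke at near end)
#0 stroke→J1  (J1 flow already set via bond 2)
#1 stroke→J1  (1-jn J1 has f-setter on 2)
#3 stroke→J2  (J2: bond 0 brought flow, rest push out)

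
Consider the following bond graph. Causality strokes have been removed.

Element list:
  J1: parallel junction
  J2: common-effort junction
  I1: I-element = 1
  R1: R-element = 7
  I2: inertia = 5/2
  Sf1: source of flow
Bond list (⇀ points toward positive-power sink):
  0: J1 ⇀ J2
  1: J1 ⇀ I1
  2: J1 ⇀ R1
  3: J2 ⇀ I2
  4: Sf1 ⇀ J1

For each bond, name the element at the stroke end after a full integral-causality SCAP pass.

b0 stroke at J2
b1 stroke at I1
b2 stroke at J1
b3 stroke at I2
b4 stroke at Sf1

#4 |Sf1  (Sf1: flow source, stroke at near end)
#1 |I1  (I1 outputs flow p/I1)
#3 |I2  (I2: I, integral causality)
#0 |J2  (J2: last free bond brings effort in)
#2 |J1  (closing 0-jn rule on J1)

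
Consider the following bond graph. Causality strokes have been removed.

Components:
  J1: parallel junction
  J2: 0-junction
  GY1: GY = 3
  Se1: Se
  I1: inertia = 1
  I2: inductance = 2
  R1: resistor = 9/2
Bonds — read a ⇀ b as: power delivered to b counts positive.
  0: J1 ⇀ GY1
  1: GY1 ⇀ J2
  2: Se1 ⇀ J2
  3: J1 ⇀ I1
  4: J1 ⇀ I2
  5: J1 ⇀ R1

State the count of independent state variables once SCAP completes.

b2 stroke→J2  (Se1 fixes effort; stroke away)
b1 stroke→GY1  (J2: bond 2 brought effort, rest push out)
b0 stroke→GY1  (through GY1, causality inverts; strokes same side of GY1)
b3 stroke→I1  (I1 outputs flow p/I1)
b4 stroke→I2  (prefer integral on I2)
b5 stroke→J1  (closing 0-jn rule on J1)

2  (I1, I2 all integral)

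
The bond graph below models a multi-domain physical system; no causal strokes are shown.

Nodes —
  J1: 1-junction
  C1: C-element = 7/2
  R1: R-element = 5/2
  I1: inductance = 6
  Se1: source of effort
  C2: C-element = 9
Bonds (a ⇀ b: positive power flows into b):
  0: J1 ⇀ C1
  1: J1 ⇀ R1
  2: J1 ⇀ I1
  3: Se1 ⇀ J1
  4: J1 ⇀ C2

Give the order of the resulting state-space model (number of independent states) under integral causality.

#3 stroke→J1  (source Se1 imposes e)
#0 stroke→J1  (C1: C, integral causality)
#2 stroke→I1  (I1 integral (f out))
#1 stroke→J1  (J1: bond 2 brought flow, rest push out)
#4 stroke→J1  (J1: bond 2 brought flow, rest push out)

3  (C1, C2, I1 all integral)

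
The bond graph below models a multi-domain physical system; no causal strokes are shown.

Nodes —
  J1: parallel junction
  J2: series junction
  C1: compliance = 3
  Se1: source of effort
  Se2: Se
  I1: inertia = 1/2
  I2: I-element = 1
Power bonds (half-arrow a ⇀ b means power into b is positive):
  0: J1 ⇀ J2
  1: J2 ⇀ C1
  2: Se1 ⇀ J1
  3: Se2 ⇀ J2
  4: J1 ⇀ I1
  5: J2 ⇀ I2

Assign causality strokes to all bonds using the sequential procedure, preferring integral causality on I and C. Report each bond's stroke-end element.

bond 0 stroke at J2
bond 1 stroke at J2
bond 2 stroke at J1
bond 3 stroke at J2
bond 4 stroke at I1
bond 5 stroke at I2

β2 stroke→J1  (Se1 fixes effort; stroke away)
β3 stroke→J2  (Se2 fixes effort; stroke away)
β0 stroke→J2  (common-e at J1 fixed by 2)
β4 stroke→I1  (J1 effort already set via bond 2)
β1 stroke→J2  (C1 outputs effort q/C1)
β5 stroke→I2  (only one flow-in slot at J2)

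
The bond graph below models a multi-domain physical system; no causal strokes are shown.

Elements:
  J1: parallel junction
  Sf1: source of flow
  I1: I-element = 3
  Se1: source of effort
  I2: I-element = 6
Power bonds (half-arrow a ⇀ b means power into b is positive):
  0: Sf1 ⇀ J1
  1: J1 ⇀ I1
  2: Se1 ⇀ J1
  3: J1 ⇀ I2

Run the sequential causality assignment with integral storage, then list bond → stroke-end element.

b0 stroke→Sf1  (Sf1 (Sf) sets flow on bond)
b2 stroke→J1  (Se1: effort source, stroke at far end)
b1 stroke→I1  (common-e at J1 fixed by 2)
b3 stroke→I2  (J1: bond 2 brought effort, rest push out)

#0 |Sf1
#1 |I1
#2 |J1
#3 |I2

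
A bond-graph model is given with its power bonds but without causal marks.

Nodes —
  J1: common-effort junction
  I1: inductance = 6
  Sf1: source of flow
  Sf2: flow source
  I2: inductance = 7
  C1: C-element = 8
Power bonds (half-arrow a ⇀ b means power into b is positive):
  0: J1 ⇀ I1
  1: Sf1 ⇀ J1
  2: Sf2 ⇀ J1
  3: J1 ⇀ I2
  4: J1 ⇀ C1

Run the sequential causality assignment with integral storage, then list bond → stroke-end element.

b0 stroke→I1
b1 stroke→Sf1
b2 stroke→Sf2
b3 stroke→I2
b4 stroke→J1

bond 1 stroke at Sf1  (Sf1: flow source, stroke at near end)
bond 2 stroke at Sf2  (Sf2 (Sf) sets flow on bond)
bond 0 stroke at I1  (prefer integral on I1)
bond 3 stroke at I2  (prefer integral on I2)
bond 4 stroke at J1  (closing 0-jn rule on J1)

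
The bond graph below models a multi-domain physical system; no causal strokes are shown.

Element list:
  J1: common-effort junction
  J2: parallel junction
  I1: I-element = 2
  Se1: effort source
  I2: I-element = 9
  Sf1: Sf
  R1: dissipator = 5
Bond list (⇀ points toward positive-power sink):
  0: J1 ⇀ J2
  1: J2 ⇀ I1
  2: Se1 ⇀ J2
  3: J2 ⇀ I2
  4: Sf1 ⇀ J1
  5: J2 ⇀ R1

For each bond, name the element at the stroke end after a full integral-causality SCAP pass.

#2 stroke at J2  (Se1: effort source, stroke at far end)
#4 stroke at Sf1  (Sf1 (Sf) sets flow on bond)
#0 stroke at J1  (only one effort-in slot at J1)
#1 stroke at I1  (J2: bond 2 brought effort, rest push out)
#3 stroke at I2  (J2 effort already set via bond 2)
#5 stroke at R1  (J2 effort already set via bond 2)

b0 stroke at J1
b1 stroke at I1
b2 stroke at J2
b3 stroke at I2
b4 stroke at Sf1
b5 stroke at R1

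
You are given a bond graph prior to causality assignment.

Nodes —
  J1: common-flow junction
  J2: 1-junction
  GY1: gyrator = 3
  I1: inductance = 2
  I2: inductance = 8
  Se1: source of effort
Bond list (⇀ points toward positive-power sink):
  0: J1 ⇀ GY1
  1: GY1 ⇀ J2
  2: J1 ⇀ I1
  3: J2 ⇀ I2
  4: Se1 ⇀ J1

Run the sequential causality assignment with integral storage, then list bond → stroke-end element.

β4 →J1  (Se1: effort source, stroke at far end)
β2 →I1  (I1: I, integral causality)
β0 →J1  (1-jn J1 has f-setter on 2)
β1 →J2  (GY1 both-in/both-out from 0)
β3 →I2  (J2 needs exactly one f-in)

bond 0 stroke→J1
bond 1 stroke→J2
bond 2 stroke→I1
bond 3 stroke→I2
bond 4 stroke→J1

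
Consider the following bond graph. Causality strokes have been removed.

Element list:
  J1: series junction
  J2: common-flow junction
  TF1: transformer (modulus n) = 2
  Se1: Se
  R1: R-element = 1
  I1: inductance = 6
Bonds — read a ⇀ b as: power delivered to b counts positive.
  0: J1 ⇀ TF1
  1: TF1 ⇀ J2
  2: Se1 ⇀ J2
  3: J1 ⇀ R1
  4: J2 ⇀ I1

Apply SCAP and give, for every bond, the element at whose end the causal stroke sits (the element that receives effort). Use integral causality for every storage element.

bond 2 →J2  (Se1 (Se) sets effort on bond)
bond 4 →I1  (prefer integral on I1)
bond 1 →J2  (common-f at J2 fixed by 4)
bond 0 →TF1  (through TF1, causality passes straight; one stroke at TF1)
bond 3 →J1  (J1 flow already set via bond 0)

#0 stroke→TF1
#1 stroke→J2
#2 stroke→J2
#3 stroke→J1
#4 stroke→I1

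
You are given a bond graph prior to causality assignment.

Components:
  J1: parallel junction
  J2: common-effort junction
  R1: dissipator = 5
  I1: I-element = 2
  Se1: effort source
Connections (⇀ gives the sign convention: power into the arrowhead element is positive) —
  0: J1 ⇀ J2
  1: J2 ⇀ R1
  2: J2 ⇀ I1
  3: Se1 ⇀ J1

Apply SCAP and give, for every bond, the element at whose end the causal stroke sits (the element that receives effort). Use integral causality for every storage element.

b0 stroke at J2
b1 stroke at R1
b2 stroke at I1
b3 stroke at J1

bond 3 →J1  (source Se1 imposes e)
bond 0 →J2  (J1 effort already set via bond 3)
bond 1 →R1  (0-jn J2 has e-setter on 0)
bond 2 →I1  (0-jn J2 has e-setter on 0)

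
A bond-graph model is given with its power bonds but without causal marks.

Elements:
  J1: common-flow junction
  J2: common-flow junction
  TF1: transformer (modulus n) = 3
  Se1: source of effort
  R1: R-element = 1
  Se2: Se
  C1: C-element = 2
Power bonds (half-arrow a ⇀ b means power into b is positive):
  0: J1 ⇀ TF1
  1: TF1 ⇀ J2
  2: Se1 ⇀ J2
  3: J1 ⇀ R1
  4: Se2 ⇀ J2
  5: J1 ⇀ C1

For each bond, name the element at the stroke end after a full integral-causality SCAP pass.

β2 stroke→J2  (Se1 fixes effort; stroke away)
β4 stroke→J2  (source Se2 imposes e)
β1 stroke→TF1  (J2: last free bond brings flow in)
β0 stroke→J1  (TF TF1: opposite of bond 1)
β5 stroke→J1  (prefer integral on C1)
β3 stroke→R1  (only one flow-in slot at J1)

bond 0 |J1
bond 1 |TF1
bond 2 |J2
bond 3 |R1
bond 4 |J2
bond 5 |J1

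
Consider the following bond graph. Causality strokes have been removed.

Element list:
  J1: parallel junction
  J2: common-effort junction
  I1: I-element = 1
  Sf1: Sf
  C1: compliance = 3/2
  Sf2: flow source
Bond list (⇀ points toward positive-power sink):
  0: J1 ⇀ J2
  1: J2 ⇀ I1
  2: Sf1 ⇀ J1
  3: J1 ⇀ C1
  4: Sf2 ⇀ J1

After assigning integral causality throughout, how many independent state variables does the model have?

bond 2 stroke→Sf1  (source Sf1 imposes f)
bond 4 stroke→Sf2  (Sf2 (Sf) sets flow on bond)
bond 1 stroke→I1  (I1: I, integral causality)
bond 0 stroke→J2  (J2: last free bond brings effort in)
bond 3 stroke→J1  (J1: last free bond brings effort in)

2  (C1, I1 all integral)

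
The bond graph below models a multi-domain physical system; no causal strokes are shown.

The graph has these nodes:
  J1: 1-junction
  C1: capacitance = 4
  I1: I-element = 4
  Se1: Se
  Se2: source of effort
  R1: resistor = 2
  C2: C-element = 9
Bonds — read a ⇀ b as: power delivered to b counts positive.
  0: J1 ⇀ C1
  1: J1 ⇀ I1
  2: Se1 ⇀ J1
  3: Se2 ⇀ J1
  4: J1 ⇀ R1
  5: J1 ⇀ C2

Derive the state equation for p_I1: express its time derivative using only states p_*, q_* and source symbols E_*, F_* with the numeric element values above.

b2 →J1  (Se1: effort source, stroke at far end)
b3 →J1  (Se2 (Se) sets effort on bond)
b0 →J1  (C1: C, integral causality)
b1 →I1  (I1: I, integral causality)
b4 →J1  (common-f at J1 fixed by 1)
b5 →J1  (J1 flow already set via bond 1)

dp_I1/dt = E_Se1 + E_Se2 - p_I1/2 - q_C1/4 - q_C2/9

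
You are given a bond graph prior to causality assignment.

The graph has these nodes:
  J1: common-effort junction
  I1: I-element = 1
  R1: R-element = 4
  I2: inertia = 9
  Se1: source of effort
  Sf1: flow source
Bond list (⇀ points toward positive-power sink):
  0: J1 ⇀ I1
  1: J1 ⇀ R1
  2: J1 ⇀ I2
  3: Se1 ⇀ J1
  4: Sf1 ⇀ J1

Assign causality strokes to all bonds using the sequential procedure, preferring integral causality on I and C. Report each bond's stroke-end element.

b3 stroke→J1  (Se1 (Se) sets effort on bond)
b4 stroke→Sf1  (Sf1 (Sf) sets flow on bond)
b0 stroke→I1  (J1 effort already set via bond 3)
b1 stroke→R1  (J1 effort already set via bond 3)
b2 stroke→I2  (0-jn J1 has e-setter on 3)

bond 0 →I1
bond 1 →R1
bond 2 →I2
bond 3 →J1
bond 4 →Sf1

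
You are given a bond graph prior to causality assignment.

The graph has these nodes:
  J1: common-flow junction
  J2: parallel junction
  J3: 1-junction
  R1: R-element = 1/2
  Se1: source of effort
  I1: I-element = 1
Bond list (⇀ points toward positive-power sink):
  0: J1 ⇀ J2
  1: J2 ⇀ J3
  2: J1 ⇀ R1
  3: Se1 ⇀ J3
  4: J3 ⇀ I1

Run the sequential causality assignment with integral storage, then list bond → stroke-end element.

β0 →J2
β1 →J3
β2 →J1
β3 →J3
β4 →I1

b3 stroke at J3  (Se1 (Se) sets effort on bond)
b4 stroke at I1  (prefer integral on I1)
b1 stroke at J3  (J3 flow already set via bond 4)
b0 stroke at J2  (J2 needs exactly one e-in)
b2 stroke at J1  (J1: bond 0 brought flow, rest push out)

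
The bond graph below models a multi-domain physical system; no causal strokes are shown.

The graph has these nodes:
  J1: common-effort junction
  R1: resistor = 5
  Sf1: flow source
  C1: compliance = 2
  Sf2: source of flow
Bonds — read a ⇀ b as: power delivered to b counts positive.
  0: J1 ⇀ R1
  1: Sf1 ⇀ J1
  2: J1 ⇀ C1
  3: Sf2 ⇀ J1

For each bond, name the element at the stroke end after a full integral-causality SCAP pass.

#1 |Sf1  (Sf1 fixes flow; stroke at Sf1)
#3 |Sf2  (Sf2 fixes flow; stroke at Sf2)
#2 |J1  (C1: C, integral causality)
#0 |R1  (J1 effort already set via bond 2)

#0 |R1
#1 |Sf1
#2 |J1
#3 |Sf2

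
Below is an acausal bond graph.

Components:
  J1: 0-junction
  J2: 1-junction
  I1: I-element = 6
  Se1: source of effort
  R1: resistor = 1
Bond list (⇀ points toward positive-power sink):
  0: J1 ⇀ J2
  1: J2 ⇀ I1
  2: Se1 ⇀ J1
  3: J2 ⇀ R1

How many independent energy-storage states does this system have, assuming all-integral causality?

1  (I1 all integral)

#2 stroke→J1  (Se1 (Se) sets effort on bond)
#0 stroke→J2  (0-jn J1 has e-setter on 2)
#1 stroke→I1  (I1 outputs flow p/I1)
#3 stroke→J2  (J2: bond 1 brought flow, rest push out)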